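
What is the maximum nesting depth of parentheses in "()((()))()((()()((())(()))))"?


Input: "()((()))()((()()((())(()))))"
Tracking depth:
  Position 0 '(': depth becomes 1
  Position 1 ')': depth becomes 0
  Position 2 '(': depth becomes 1
  Position 3 '(': depth becomes 2
  Position 4 '(': depth becomes 3
  Position 5 ')': depth becomes 2
  Position 6 ')': depth becomes 1
  Position 7 ')': depth becomes 0
  Position 8 '(': depth becomes 1
  Position 9 ')': depth becomes 0
  Position 10 '(': depth becomes 1
  Position 11 '(': depth becomes 2
  Position 12 '(': depth becomes 3
  Position 13 ')': depth becomes 2
  Position 14 '(': depth becomes 3
  Position 15 ')': depth becomes 2
  Position 16 '(': depth becomes 3
  Position 17 '(': depth becomes 4
  Position 18 '(': depth becomes 5
  Position 19 ')': depth becomes 4
  Position 20 ')': depth becomes 3
  Position 21 '(': depth becomes 4
  Position 22 '(': depth becomes 5
  Position 23 ')': depth becomes 4
  Position 24 ')': depth becomes 3
  Position 25 ')': depth becomes 2
  Position 26 ')': depth becomes 1
  Position 27 ')': depth becomes 0
Maximum depth reached: 5

5


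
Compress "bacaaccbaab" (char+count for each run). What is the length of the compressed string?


Input: bacaaccbaab
Runs:
  'b' x 1 => "b1"
  'a' x 1 => "a1"
  'c' x 1 => "c1"
  'a' x 2 => "a2"
  'c' x 2 => "c2"
  'b' x 1 => "b1"
  'a' x 2 => "a2"
  'b' x 1 => "b1"
Compressed: "b1a1c1a2c2b1a2b1"
Compressed length: 16

16


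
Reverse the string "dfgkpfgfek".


Input: dfgkpfgfek
Reading characters right to left:
  Position 9: 'k'
  Position 8: 'e'
  Position 7: 'f'
  Position 6: 'g'
  Position 5: 'f'
  Position 4: 'p'
  Position 3: 'k'
  Position 2: 'g'
  Position 1: 'f'
  Position 0: 'd'
Reversed: kefgfpkgfd

kefgfpkgfd


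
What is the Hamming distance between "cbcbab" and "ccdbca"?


Comparing "cbcbab" and "ccdbca" position by position:
  Position 0: 'c' vs 'c' => same
  Position 1: 'b' vs 'c' => differ
  Position 2: 'c' vs 'd' => differ
  Position 3: 'b' vs 'b' => same
  Position 4: 'a' vs 'c' => differ
  Position 5: 'b' vs 'a' => differ
Total differences (Hamming distance): 4

4


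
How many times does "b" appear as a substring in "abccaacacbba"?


Searching for "b" in "abccaacacbba"
Scanning each position:
  Position 0: "a" => no
  Position 1: "b" => MATCH
  Position 2: "c" => no
  Position 3: "c" => no
  Position 4: "a" => no
  Position 5: "a" => no
  Position 6: "c" => no
  Position 7: "a" => no
  Position 8: "c" => no
  Position 9: "b" => MATCH
  Position 10: "b" => MATCH
  Position 11: "a" => no
Total occurrences: 3

3


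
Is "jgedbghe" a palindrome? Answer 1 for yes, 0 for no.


Input: jgedbghe
Reversed: ehgbdegj
  Compare pos 0 ('j') with pos 7 ('e'): MISMATCH
  Compare pos 1 ('g') with pos 6 ('h'): MISMATCH
  Compare pos 2 ('e') with pos 5 ('g'): MISMATCH
  Compare pos 3 ('d') with pos 4 ('b'): MISMATCH
Result: not a palindrome

0


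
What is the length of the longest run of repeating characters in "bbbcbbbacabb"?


Input: "bbbcbbbacabb"
Scanning for longest run:
  Position 1 ('b'): continues run of 'b', length=2
  Position 2 ('b'): continues run of 'b', length=3
  Position 3 ('c'): new char, reset run to 1
  Position 4 ('b'): new char, reset run to 1
  Position 5 ('b'): continues run of 'b', length=2
  Position 6 ('b'): continues run of 'b', length=3
  Position 7 ('a'): new char, reset run to 1
  Position 8 ('c'): new char, reset run to 1
  Position 9 ('a'): new char, reset run to 1
  Position 10 ('b'): new char, reset run to 1
  Position 11 ('b'): continues run of 'b', length=2
Longest run: 'b' with length 3

3


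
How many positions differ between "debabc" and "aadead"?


Comparing "debabc" and "aadead" position by position:
  Position 0: 'd' vs 'a' => DIFFER
  Position 1: 'e' vs 'a' => DIFFER
  Position 2: 'b' vs 'd' => DIFFER
  Position 3: 'a' vs 'e' => DIFFER
  Position 4: 'b' vs 'a' => DIFFER
  Position 5: 'c' vs 'd' => DIFFER
Positions that differ: 6

6


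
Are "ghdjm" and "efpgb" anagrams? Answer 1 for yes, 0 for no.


Strings: "ghdjm", "efpgb"
Sorted first:  dghjm
Sorted second: befgp
Differ at position 0: 'd' vs 'b' => not anagrams

0


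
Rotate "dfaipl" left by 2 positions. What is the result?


Input: "dfaipl", rotate left by 2
First 2 characters: "df"
Remaining characters: "aipl"
Concatenate remaining + first: "aipl" + "df" = "aipldf"

aipldf


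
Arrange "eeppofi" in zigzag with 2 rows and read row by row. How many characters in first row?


Zigzag "eeppofi" into 2 rows:
Placing characters:
  'e' => row 0
  'e' => row 1
  'p' => row 0
  'p' => row 1
  'o' => row 0
  'f' => row 1
  'i' => row 0
Rows:
  Row 0: "epoi"
  Row 1: "epf"
First row length: 4

4


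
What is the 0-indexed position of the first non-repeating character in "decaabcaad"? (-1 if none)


Input: decaabcaad
Character frequencies:
  'a': 4
  'b': 1
  'c': 2
  'd': 2
  'e': 1
Scanning left to right for freq == 1:
  Position 0 ('d'): freq=2, skip
  Position 1 ('e'): unique! => answer = 1

1


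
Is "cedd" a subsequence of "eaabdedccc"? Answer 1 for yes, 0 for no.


Check if "cedd" is a subsequence of "eaabdedccc"
Greedy scan:
  Position 0 ('e'): no match needed
  Position 1 ('a'): no match needed
  Position 2 ('a'): no match needed
  Position 3 ('b'): no match needed
  Position 4 ('d'): no match needed
  Position 5 ('e'): no match needed
  Position 6 ('d'): no match needed
  Position 7 ('c'): matches sub[0] = 'c'
  Position 8 ('c'): no match needed
  Position 9 ('c'): no match needed
Only matched 1/4 characters => not a subsequence

0


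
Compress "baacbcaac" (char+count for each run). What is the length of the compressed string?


Input: baacbcaac
Runs:
  'b' x 1 => "b1"
  'a' x 2 => "a2"
  'c' x 1 => "c1"
  'b' x 1 => "b1"
  'c' x 1 => "c1"
  'a' x 2 => "a2"
  'c' x 1 => "c1"
Compressed: "b1a2c1b1c1a2c1"
Compressed length: 14

14


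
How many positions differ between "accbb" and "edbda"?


Comparing "accbb" and "edbda" position by position:
  Position 0: 'a' vs 'e' => DIFFER
  Position 1: 'c' vs 'd' => DIFFER
  Position 2: 'c' vs 'b' => DIFFER
  Position 3: 'b' vs 'd' => DIFFER
  Position 4: 'b' vs 'a' => DIFFER
Positions that differ: 5

5


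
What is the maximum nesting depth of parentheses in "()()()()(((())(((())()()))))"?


Input: "()()()()(((())(((())()()))))"
Tracking depth:
  Position 0 '(': depth becomes 1
  Position 1 ')': depth becomes 0
  Position 2 '(': depth becomes 1
  Position 3 ')': depth becomes 0
  Position 4 '(': depth becomes 1
  Position 5 ')': depth becomes 0
  Position 6 '(': depth becomes 1
  Position 7 ')': depth becomes 0
  Position 8 '(': depth becomes 1
  Position 9 '(': depth becomes 2
  Position 10 '(': depth becomes 3
  Position 11 '(': depth becomes 4
  Position 12 ')': depth becomes 3
  Position 13 ')': depth becomes 2
  Position 14 '(': depth becomes 3
  Position 15 '(': depth becomes 4
  Position 16 '(': depth becomes 5
  Position 17 '(': depth becomes 6
  Position 18 ')': depth becomes 5
  Position 19 ')': depth becomes 4
  Position 20 '(': depth becomes 5
  Position 21 ')': depth becomes 4
  Position 22 '(': depth becomes 5
  Position 23 ')': depth becomes 4
  Position 24 ')': depth becomes 3
  Position 25 ')': depth becomes 2
  Position 26 ')': depth becomes 1
  Position 27 ')': depth becomes 0
Maximum depth reached: 6

6


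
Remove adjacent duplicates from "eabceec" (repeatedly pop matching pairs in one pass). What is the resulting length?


Input: eabceec
Stack-based adjacent duplicate removal:
  Read 'e': push. Stack: e
  Read 'a': push. Stack: ea
  Read 'b': push. Stack: eab
  Read 'c': push. Stack: eabc
  Read 'e': push. Stack: eabce
  Read 'e': matches stack top 'e' => pop. Stack: eabc
  Read 'c': matches stack top 'c' => pop. Stack: eab
Final stack: "eab" (length 3)

3


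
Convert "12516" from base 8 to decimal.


Input: "12516" in base 8
Positional expansion:
  Digit '1' (value 1) x 8^4 = 4096
  Digit '2' (value 2) x 8^3 = 1024
  Digit '5' (value 5) x 8^2 = 320
  Digit '1' (value 1) x 8^1 = 8
  Digit '6' (value 6) x 8^0 = 6
Sum = 5454

5454


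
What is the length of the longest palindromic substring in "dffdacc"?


Input: "dffdacc"
Checking substrings for palindromes:
  [0:4] "dffd" (len 4) => palindrome
  [1:3] "ff" (len 2) => palindrome
  [5:7] "cc" (len 2) => palindrome
Longest palindromic substring: "dffd" with length 4

4


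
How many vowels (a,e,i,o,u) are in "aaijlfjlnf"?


Input: aaijlfjlnf
Checking each character:
  'a' at position 0: vowel (running total: 1)
  'a' at position 1: vowel (running total: 2)
  'i' at position 2: vowel (running total: 3)
  'j' at position 3: consonant
  'l' at position 4: consonant
  'f' at position 5: consonant
  'j' at position 6: consonant
  'l' at position 7: consonant
  'n' at position 8: consonant
  'f' at position 9: consonant
Total vowels: 3

3


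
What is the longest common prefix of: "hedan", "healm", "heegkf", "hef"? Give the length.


Words: hedan, healm, heegkf, hef
  Position 0: all 'h' => match
  Position 1: all 'e' => match
  Position 2: ('d', 'a', 'e', 'f') => mismatch, stop
LCP = "he" (length 2)

2


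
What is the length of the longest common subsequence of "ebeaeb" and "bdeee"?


LCS of "ebeaeb" and "bdeee"
DP table:
           b    d    e    e    e
      0    0    0    0    0    0
  e   0    0    0    1    1    1
  b   0    1    1    1    1    1
  e   0    1    1    2    2    2
  a   0    1    1    2    2    2
  e   0    1    1    2    3    3
  b   0    1    1    2    3    3
LCS length = dp[6][5] = 3

3


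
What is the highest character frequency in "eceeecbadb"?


Input: eceeecbadb
Character counts:
  'a': 1
  'b': 2
  'c': 2
  'd': 1
  'e': 4
Maximum frequency: 4

4


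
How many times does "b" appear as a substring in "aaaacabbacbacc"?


Searching for "b" in "aaaacabbacbacc"
Scanning each position:
  Position 0: "a" => no
  Position 1: "a" => no
  Position 2: "a" => no
  Position 3: "a" => no
  Position 4: "c" => no
  Position 5: "a" => no
  Position 6: "b" => MATCH
  Position 7: "b" => MATCH
  Position 8: "a" => no
  Position 9: "c" => no
  Position 10: "b" => MATCH
  Position 11: "a" => no
  Position 12: "c" => no
  Position 13: "c" => no
Total occurrences: 3

3


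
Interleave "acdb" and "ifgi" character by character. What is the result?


Interleaving "acdb" and "ifgi":
  Position 0: 'a' from first, 'i' from second => "ai"
  Position 1: 'c' from first, 'f' from second => "cf"
  Position 2: 'd' from first, 'g' from second => "dg"
  Position 3: 'b' from first, 'i' from second => "bi"
Result: aicfdgbi

aicfdgbi


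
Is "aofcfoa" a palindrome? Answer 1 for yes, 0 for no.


Input: aofcfoa
Reversed: aofcfoa
  Compare pos 0 ('a') with pos 6 ('a'): match
  Compare pos 1 ('o') with pos 5 ('o'): match
  Compare pos 2 ('f') with pos 4 ('f'): match
Result: palindrome

1


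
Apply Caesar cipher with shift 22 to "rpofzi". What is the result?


Caesar cipher: shift "rpofzi" by 22
  'r' (pos 17) + 22 = pos 13 = 'n'
  'p' (pos 15) + 22 = pos 11 = 'l'
  'o' (pos 14) + 22 = pos 10 = 'k'
  'f' (pos 5) + 22 = pos 1 = 'b'
  'z' (pos 25) + 22 = pos 21 = 'v'
  'i' (pos 8) + 22 = pos 4 = 'e'
Result: nlkbve

nlkbve


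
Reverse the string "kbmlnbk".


Input: kbmlnbk
Reading characters right to left:
  Position 6: 'k'
  Position 5: 'b'
  Position 4: 'n'
  Position 3: 'l'
  Position 2: 'm'
  Position 1: 'b'
  Position 0: 'k'
Reversed: kbnlmbk

kbnlmbk


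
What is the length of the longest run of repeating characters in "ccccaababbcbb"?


Input: "ccccaababbcbb"
Scanning for longest run:
  Position 1 ('c'): continues run of 'c', length=2
  Position 2 ('c'): continues run of 'c', length=3
  Position 3 ('c'): continues run of 'c', length=4
  Position 4 ('a'): new char, reset run to 1
  Position 5 ('a'): continues run of 'a', length=2
  Position 6 ('b'): new char, reset run to 1
  Position 7 ('a'): new char, reset run to 1
  Position 8 ('b'): new char, reset run to 1
  Position 9 ('b'): continues run of 'b', length=2
  Position 10 ('c'): new char, reset run to 1
  Position 11 ('b'): new char, reset run to 1
  Position 12 ('b'): continues run of 'b', length=2
Longest run: 'c' with length 4

4


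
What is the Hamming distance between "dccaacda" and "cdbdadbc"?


Comparing "dccaacda" and "cdbdadbc" position by position:
  Position 0: 'd' vs 'c' => differ
  Position 1: 'c' vs 'd' => differ
  Position 2: 'c' vs 'b' => differ
  Position 3: 'a' vs 'd' => differ
  Position 4: 'a' vs 'a' => same
  Position 5: 'c' vs 'd' => differ
  Position 6: 'd' vs 'b' => differ
  Position 7: 'a' vs 'c' => differ
Total differences (Hamming distance): 7

7


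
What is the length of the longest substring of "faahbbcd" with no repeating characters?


Input: "faahbbcd"
Sliding window (track last position of each char):
  Position 0 ('f'): window [0,0] length 1 -- new best
  Position 1 ('a'): window [0,1] length 2 -- new best
  Position 2 ('a'): repeat (last at 1), move window start to 2
  Position 2 ('a'): window [2,2] length 1
  Position 3 ('h'): window [2,3] length 2
  Position 4 ('b'): window [2,4] length 3 -- new best
  Position 5 ('b'): repeat (last at 4), move window start to 5
  Position 5 ('b'): window [5,5] length 1
  Position 6 ('c'): window [5,6] length 2
  Position 7 ('d'): window [5,7] length 3
Longest substring with no repeats: "ahb" with length 3

3


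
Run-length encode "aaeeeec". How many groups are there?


Input: aaeeeec
Scanning for consecutive runs:
  Group 1: 'a' x 2 (positions 0-1)
  Group 2: 'e' x 4 (positions 2-5)
  Group 3: 'c' x 1 (positions 6-6)
Total groups: 3

3


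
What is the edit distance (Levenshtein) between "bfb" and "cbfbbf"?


Computing edit distance: "bfb" -> "cbfbbf"
DP table:
           c    b    f    b    b    f
      0    1    2    3    4    5    6
  b   1    1    1    2    3    4    5
  f   2    2    2    1    2    3    4
  b   3    3    2    2    1    2    3
Edit distance = dp[3][6] = 3

3


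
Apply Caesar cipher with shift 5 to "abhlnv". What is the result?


Caesar cipher: shift "abhlnv" by 5
  'a' (pos 0) + 5 = pos 5 = 'f'
  'b' (pos 1) + 5 = pos 6 = 'g'
  'h' (pos 7) + 5 = pos 12 = 'm'
  'l' (pos 11) + 5 = pos 16 = 'q'
  'n' (pos 13) + 5 = pos 18 = 's'
  'v' (pos 21) + 5 = pos 0 = 'a'
Result: fgmqsa

fgmqsa


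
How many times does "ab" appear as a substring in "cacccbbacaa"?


Searching for "ab" in "cacccbbacaa"
Scanning each position:
  Position 0: "ca" => no
  Position 1: "ac" => no
  Position 2: "cc" => no
  Position 3: "cc" => no
  Position 4: "cb" => no
  Position 5: "bb" => no
  Position 6: "ba" => no
  Position 7: "ac" => no
  Position 8: "ca" => no
  Position 9: "aa" => no
Total occurrences: 0

0


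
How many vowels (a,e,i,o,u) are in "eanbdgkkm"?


Input: eanbdgkkm
Checking each character:
  'e' at position 0: vowel (running total: 1)
  'a' at position 1: vowel (running total: 2)
  'n' at position 2: consonant
  'b' at position 3: consonant
  'd' at position 4: consonant
  'g' at position 5: consonant
  'k' at position 6: consonant
  'k' at position 7: consonant
  'm' at position 8: consonant
Total vowels: 2

2


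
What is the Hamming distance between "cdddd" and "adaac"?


Comparing "cdddd" and "adaac" position by position:
  Position 0: 'c' vs 'a' => differ
  Position 1: 'd' vs 'd' => same
  Position 2: 'd' vs 'a' => differ
  Position 3: 'd' vs 'a' => differ
  Position 4: 'd' vs 'c' => differ
Total differences (Hamming distance): 4

4


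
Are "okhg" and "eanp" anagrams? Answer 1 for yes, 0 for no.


Strings: "okhg", "eanp"
Sorted first:  ghko
Sorted second: aenp
Differ at position 0: 'g' vs 'a' => not anagrams

0


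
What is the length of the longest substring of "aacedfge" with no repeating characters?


Input: "aacedfge"
Sliding window (track last position of each char):
  Position 0 ('a'): window [0,0] length 1 -- new best
  Position 1 ('a'): repeat (last at 0), move window start to 1
  Position 1 ('a'): window [1,1] length 1
  Position 2 ('c'): window [1,2] length 2 -- new best
  Position 3 ('e'): window [1,3] length 3 -- new best
  Position 4 ('d'): window [1,4] length 4 -- new best
  Position 5 ('f'): window [1,5] length 5 -- new best
  Position 6 ('g'): window [1,6] length 6 -- new best
  Position 7 ('e'): repeat (last at 3), move window start to 4
  Position 7 ('e'): window [4,7] length 4
Longest substring with no repeats: "acedfg" with length 6

6


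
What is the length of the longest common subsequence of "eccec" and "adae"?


LCS of "eccec" and "adae"
DP table:
           a    d    a    e
      0    0    0    0    0
  e   0    0    0    0    1
  c   0    0    0    0    1
  c   0    0    0    0    1
  e   0    0    0    0    1
  c   0    0    0    0    1
LCS length = dp[5][4] = 1

1


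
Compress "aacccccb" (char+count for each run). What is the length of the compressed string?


Input: aacccccb
Runs:
  'a' x 2 => "a2"
  'c' x 5 => "c5"
  'b' x 1 => "b1"
Compressed: "a2c5b1"
Compressed length: 6

6


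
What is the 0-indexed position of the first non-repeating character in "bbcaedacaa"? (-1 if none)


Input: bbcaedacaa
Character frequencies:
  'a': 4
  'b': 2
  'c': 2
  'd': 1
  'e': 1
Scanning left to right for freq == 1:
  Position 0 ('b'): freq=2, skip
  Position 1 ('b'): freq=2, skip
  Position 2 ('c'): freq=2, skip
  Position 3 ('a'): freq=4, skip
  Position 4 ('e'): unique! => answer = 4

4


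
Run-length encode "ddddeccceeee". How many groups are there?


Input: ddddeccceeee
Scanning for consecutive runs:
  Group 1: 'd' x 4 (positions 0-3)
  Group 2: 'e' x 1 (positions 4-4)
  Group 3: 'c' x 3 (positions 5-7)
  Group 4: 'e' x 4 (positions 8-11)
Total groups: 4

4


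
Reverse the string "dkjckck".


Input: dkjckck
Reading characters right to left:
  Position 6: 'k'
  Position 5: 'c'
  Position 4: 'k'
  Position 3: 'c'
  Position 2: 'j'
  Position 1: 'k'
  Position 0: 'd'
Reversed: kckcjkd

kckcjkd


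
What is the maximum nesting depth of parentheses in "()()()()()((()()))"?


Input: "()()()()()((()()))"
Tracking depth:
  Position 0 '(': depth becomes 1
  Position 1 ')': depth becomes 0
  Position 2 '(': depth becomes 1
  Position 3 ')': depth becomes 0
  Position 4 '(': depth becomes 1
  Position 5 ')': depth becomes 0
  Position 6 '(': depth becomes 1
  Position 7 ')': depth becomes 0
  Position 8 '(': depth becomes 1
  Position 9 ')': depth becomes 0
  Position 10 '(': depth becomes 1
  Position 11 '(': depth becomes 2
  Position 12 '(': depth becomes 3
  Position 13 ')': depth becomes 2
  Position 14 '(': depth becomes 3
  Position 15 ')': depth becomes 2
  Position 16 ')': depth becomes 1
  Position 17 ')': depth becomes 0
Maximum depth reached: 3

3


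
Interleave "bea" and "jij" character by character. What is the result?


Interleaving "bea" and "jij":
  Position 0: 'b' from first, 'j' from second => "bj"
  Position 1: 'e' from first, 'i' from second => "ei"
  Position 2: 'a' from first, 'j' from second => "aj"
Result: bjeiaj

bjeiaj


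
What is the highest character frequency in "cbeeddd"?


Input: cbeeddd
Character counts:
  'b': 1
  'c': 1
  'd': 3
  'e': 2
Maximum frequency: 3

3


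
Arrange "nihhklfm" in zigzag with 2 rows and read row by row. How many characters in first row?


Zigzag "nihhklfm" into 2 rows:
Placing characters:
  'n' => row 0
  'i' => row 1
  'h' => row 0
  'h' => row 1
  'k' => row 0
  'l' => row 1
  'f' => row 0
  'm' => row 1
Rows:
  Row 0: "nhkf"
  Row 1: "ihlm"
First row length: 4

4


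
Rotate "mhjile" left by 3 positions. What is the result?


Input: "mhjile", rotate left by 3
First 3 characters: "mhj"
Remaining characters: "ile"
Concatenate remaining + first: "ile" + "mhj" = "ilemhj"

ilemhj


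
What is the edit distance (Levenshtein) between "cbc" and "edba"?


Computing edit distance: "cbc" -> "edba"
DP table:
           e    d    b    a
      0    1    2    3    4
  c   1    1    2    3    4
  b   2    2    2    2    3
  c   3    3    3    3    3
Edit distance = dp[3][4] = 3

3


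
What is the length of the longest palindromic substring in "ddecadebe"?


Input: "ddecadebe"
Checking substrings for palindromes:
  [6:9] "ebe" (len 3) => palindrome
  [0:2] "dd" (len 2) => palindrome
Longest palindromic substring: "ebe" with length 3

3


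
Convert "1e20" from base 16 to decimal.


Input: "1e20" in base 16
Positional expansion:
  Digit '1' (value 1) x 16^3 = 4096
  Digit 'e' (value 14) x 16^2 = 3584
  Digit '2' (value 2) x 16^1 = 32
  Digit '0' (value 0) x 16^0 = 0
Sum = 7712

7712


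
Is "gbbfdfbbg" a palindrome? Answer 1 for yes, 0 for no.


Input: gbbfdfbbg
Reversed: gbbfdfbbg
  Compare pos 0 ('g') with pos 8 ('g'): match
  Compare pos 1 ('b') with pos 7 ('b'): match
  Compare pos 2 ('b') with pos 6 ('b'): match
  Compare pos 3 ('f') with pos 5 ('f'): match
Result: palindrome

1


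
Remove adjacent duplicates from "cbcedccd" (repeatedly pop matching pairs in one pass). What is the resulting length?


Input: cbcedccd
Stack-based adjacent duplicate removal:
  Read 'c': push. Stack: c
  Read 'b': push. Stack: cb
  Read 'c': push. Stack: cbc
  Read 'e': push. Stack: cbce
  Read 'd': push. Stack: cbced
  Read 'c': push. Stack: cbcedc
  Read 'c': matches stack top 'c' => pop. Stack: cbced
  Read 'd': matches stack top 'd' => pop. Stack: cbce
Final stack: "cbce" (length 4)

4


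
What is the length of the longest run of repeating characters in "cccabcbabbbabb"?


Input: "cccabcbabbbabb"
Scanning for longest run:
  Position 1 ('c'): continues run of 'c', length=2
  Position 2 ('c'): continues run of 'c', length=3
  Position 3 ('a'): new char, reset run to 1
  Position 4 ('b'): new char, reset run to 1
  Position 5 ('c'): new char, reset run to 1
  Position 6 ('b'): new char, reset run to 1
  Position 7 ('a'): new char, reset run to 1
  Position 8 ('b'): new char, reset run to 1
  Position 9 ('b'): continues run of 'b', length=2
  Position 10 ('b'): continues run of 'b', length=3
  Position 11 ('a'): new char, reset run to 1
  Position 12 ('b'): new char, reset run to 1
  Position 13 ('b'): continues run of 'b', length=2
Longest run: 'c' with length 3

3


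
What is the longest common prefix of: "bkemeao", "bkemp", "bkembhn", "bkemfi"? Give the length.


Words: bkemeao, bkemp, bkembhn, bkemfi
  Position 0: all 'b' => match
  Position 1: all 'k' => match
  Position 2: all 'e' => match
  Position 3: all 'm' => match
  Position 4: ('e', 'p', 'b', 'f') => mismatch, stop
LCP = "bkem" (length 4)

4


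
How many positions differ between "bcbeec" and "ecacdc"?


Comparing "bcbeec" and "ecacdc" position by position:
  Position 0: 'b' vs 'e' => DIFFER
  Position 1: 'c' vs 'c' => same
  Position 2: 'b' vs 'a' => DIFFER
  Position 3: 'e' vs 'c' => DIFFER
  Position 4: 'e' vs 'd' => DIFFER
  Position 5: 'c' vs 'c' => same
Positions that differ: 4

4


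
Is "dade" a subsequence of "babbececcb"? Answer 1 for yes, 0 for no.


Check if "dade" is a subsequence of "babbececcb"
Greedy scan:
  Position 0 ('b'): no match needed
  Position 1 ('a'): no match needed
  Position 2 ('b'): no match needed
  Position 3 ('b'): no match needed
  Position 4 ('e'): no match needed
  Position 5 ('c'): no match needed
  Position 6 ('e'): no match needed
  Position 7 ('c'): no match needed
  Position 8 ('c'): no match needed
  Position 9 ('b'): no match needed
Only matched 0/4 characters => not a subsequence

0


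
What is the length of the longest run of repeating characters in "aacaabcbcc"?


Input: "aacaabcbcc"
Scanning for longest run:
  Position 1 ('a'): continues run of 'a', length=2
  Position 2 ('c'): new char, reset run to 1
  Position 3 ('a'): new char, reset run to 1
  Position 4 ('a'): continues run of 'a', length=2
  Position 5 ('b'): new char, reset run to 1
  Position 6 ('c'): new char, reset run to 1
  Position 7 ('b'): new char, reset run to 1
  Position 8 ('c'): new char, reset run to 1
  Position 9 ('c'): continues run of 'c', length=2
Longest run: 'a' with length 2

2


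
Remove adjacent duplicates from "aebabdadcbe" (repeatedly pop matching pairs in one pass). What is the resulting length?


Input: aebabdadcbe
Stack-based adjacent duplicate removal:
  Read 'a': push. Stack: a
  Read 'e': push. Stack: ae
  Read 'b': push. Stack: aeb
  Read 'a': push. Stack: aeba
  Read 'b': push. Stack: aebab
  Read 'd': push. Stack: aebabd
  Read 'a': push. Stack: aebabda
  Read 'd': push. Stack: aebabdad
  Read 'c': push. Stack: aebabdadc
  Read 'b': push. Stack: aebabdadcb
  Read 'e': push. Stack: aebabdadcbe
Final stack: "aebabdadcbe" (length 11)

11


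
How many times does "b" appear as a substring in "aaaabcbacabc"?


Searching for "b" in "aaaabcbacabc"
Scanning each position:
  Position 0: "a" => no
  Position 1: "a" => no
  Position 2: "a" => no
  Position 3: "a" => no
  Position 4: "b" => MATCH
  Position 5: "c" => no
  Position 6: "b" => MATCH
  Position 7: "a" => no
  Position 8: "c" => no
  Position 9: "a" => no
  Position 10: "b" => MATCH
  Position 11: "c" => no
Total occurrences: 3

3


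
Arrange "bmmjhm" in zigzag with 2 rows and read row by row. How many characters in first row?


Zigzag "bmmjhm" into 2 rows:
Placing characters:
  'b' => row 0
  'm' => row 1
  'm' => row 0
  'j' => row 1
  'h' => row 0
  'm' => row 1
Rows:
  Row 0: "bmh"
  Row 1: "mjm"
First row length: 3

3


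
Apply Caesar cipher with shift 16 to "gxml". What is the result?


Caesar cipher: shift "gxml" by 16
  'g' (pos 6) + 16 = pos 22 = 'w'
  'x' (pos 23) + 16 = pos 13 = 'n'
  'm' (pos 12) + 16 = pos 2 = 'c'
  'l' (pos 11) + 16 = pos 1 = 'b'
Result: wncb

wncb


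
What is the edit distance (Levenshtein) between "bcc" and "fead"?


Computing edit distance: "bcc" -> "fead"
DP table:
           f    e    a    d
      0    1    2    3    4
  b   1    1    2    3    4
  c   2    2    2    3    4
  c   3    3    3    3    4
Edit distance = dp[3][4] = 4

4


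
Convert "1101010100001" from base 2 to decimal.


Input: "1101010100001" in base 2
Positional expansion:
  Digit '1' (value 1) x 2^12 = 4096
  Digit '1' (value 1) x 2^11 = 2048
  Digit '0' (value 0) x 2^10 = 0
  Digit '1' (value 1) x 2^9 = 512
  Digit '0' (value 0) x 2^8 = 0
  Digit '1' (value 1) x 2^7 = 128
  Digit '0' (value 0) x 2^6 = 0
  Digit '1' (value 1) x 2^5 = 32
  Digit '0' (value 0) x 2^4 = 0
  Digit '0' (value 0) x 2^3 = 0
  Digit '0' (value 0) x 2^2 = 0
  Digit '0' (value 0) x 2^1 = 0
  Digit '1' (value 1) x 2^0 = 1
Sum = 6817

6817


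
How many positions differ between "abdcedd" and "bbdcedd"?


Comparing "abdcedd" and "bbdcedd" position by position:
  Position 0: 'a' vs 'b' => DIFFER
  Position 1: 'b' vs 'b' => same
  Position 2: 'd' vs 'd' => same
  Position 3: 'c' vs 'c' => same
  Position 4: 'e' vs 'e' => same
  Position 5: 'd' vs 'd' => same
  Position 6: 'd' vs 'd' => same
Positions that differ: 1

1


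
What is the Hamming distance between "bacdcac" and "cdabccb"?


Comparing "bacdcac" and "cdabccb" position by position:
  Position 0: 'b' vs 'c' => differ
  Position 1: 'a' vs 'd' => differ
  Position 2: 'c' vs 'a' => differ
  Position 3: 'd' vs 'b' => differ
  Position 4: 'c' vs 'c' => same
  Position 5: 'a' vs 'c' => differ
  Position 6: 'c' vs 'b' => differ
Total differences (Hamming distance): 6

6


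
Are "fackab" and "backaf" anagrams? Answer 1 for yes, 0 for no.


Strings: "fackab", "backaf"
Sorted first:  aabcfk
Sorted second: aabcfk
Sorted forms match => anagrams

1


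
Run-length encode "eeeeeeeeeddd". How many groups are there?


Input: eeeeeeeeeddd
Scanning for consecutive runs:
  Group 1: 'e' x 9 (positions 0-8)
  Group 2: 'd' x 3 (positions 9-11)
Total groups: 2

2


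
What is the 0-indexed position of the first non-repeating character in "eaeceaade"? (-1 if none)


Input: eaeceaade
Character frequencies:
  'a': 3
  'c': 1
  'd': 1
  'e': 4
Scanning left to right for freq == 1:
  Position 0 ('e'): freq=4, skip
  Position 1 ('a'): freq=3, skip
  Position 2 ('e'): freq=4, skip
  Position 3 ('c'): unique! => answer = 3

3


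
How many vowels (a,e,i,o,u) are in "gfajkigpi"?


Input: gfajkigpi
Checking each character:
  'g' at position 0: consonant
  'f' at position 1: consonant
  'a' at position 2: vowel (running total: 1)
  'j' at position 3: consonant
  'k' at position 4: consonant
  'i' at position 5: vowel (running total: 2)
  'g' at position 6: consonant
  'p' at position 7: consonant
  'i' at position 8: vowel (running total: 3)
Total vowels: 3

3


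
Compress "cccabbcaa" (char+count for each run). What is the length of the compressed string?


Input: cccabbcaa
Runs:
  'c' x 3 => "c3"
  'a' x 1 => "a1"
  'b' x 2 => "b2"
  'c' x 1 => "c1"
  'a' x 2 => "a2"
Compressed: "c3a1b2c1a2"
Compressed length: 10

10


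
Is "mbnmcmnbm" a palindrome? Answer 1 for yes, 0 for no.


Input: mbnmcmnbm
Reversed: mbnmcmnbm
  Compare pos 0 ('m') with pos 8 ('m'): match
  Compare pos 1 ('b') with pos 7 ('b'): match
  Compare pos 2 ('n') with pos 6 ('n'): match
  Compare pos 3 ('m') with pos 5 ('m'): match
Result: palindrome

1


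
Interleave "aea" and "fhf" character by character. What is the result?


Interleaving "aea" and "fhf":
  Position 0: 'a' from first, 'f' from second => "af"
  Position 1: 'e' from first, 'h' from second => "eh"
  Position 2: 'a' from first, 'f' from second => "af"
Result: afehaf

afehaf


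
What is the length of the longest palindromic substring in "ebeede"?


Input: "ebeede"
Checking substrings for palindromes:
  [0:3] "ebe" (len 3) => palindrome
  [3:6] "ede" (len 3) => palindrome
  [2:4] "ee" (len 2) => palindrome
Longest palindromic substring: "ebe" with length 3

3


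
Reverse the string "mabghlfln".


Input: mabghlfln
Reading characters right to left:
  Position 8: 'n'
  Position 7: 'l'
  Position 6: 'f'
  Position 5: 'l'
  Position 4: 'h'
  Position 3: 'g'
  Position 2: 'b'
  Position 1: 'a'
  Position 0: 'm'
Reversed: nlflhgbam

nlflhgbam


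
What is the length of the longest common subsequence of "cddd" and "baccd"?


LCS of "cddd" and "baccd"
DP table:
           b    a    c    c    d
      0    0    0    0    0    0
  c   0    0    0    1    1    1
  d   0    0    0    1    1    2
  d   0    0    0    1    1    2
  d   0    0    0    1    1    2
LCS length = dp[4][5] = 2

2


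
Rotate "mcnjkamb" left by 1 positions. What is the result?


Input: "mcnjkamb", rotate left by 1
First 1 characters: "m"
Remaining characters: "cnjkamb"
Concatenate remaining + first: "cnjkamb" + "m" = "cnjkambm"

cnjkambm


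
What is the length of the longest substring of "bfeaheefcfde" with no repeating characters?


Input: "bfeaheefcfde"
Sliding window (track last position of each char):
  Position 0 ('b'): window [0,0] length 1 -- new best
  Position 1 ('f'): window [0,1] length 2 -- new best
  Position 2 ('e'): window [0,2] length 3 -- new best
  Position 3 ('a'): window [0,3] length 4 -- new best
  Position 4 ('h'): window [0,4] length 5 -- new best
  Position 5 ('e'): repeat (last at 2), move window start to 3
  Position 5 ('e'): window [3,5] length 3
  Position 6 ('e'): repeat (last at 5), move window start to 6
  Position 6 ('e'): window [6,6] length 1
  Position 7 ('f'): window [6,7] length 2
  Position 8 ('c'): window [6,8] length 3
  Position 9 ('f'): repeat (last at 7), move window start to 8
  Position 9 ('f'): window [8,9] length 2
  Position 10 ('d'): window [8,10] length 3
  Position 11 ('e'): window [8,11] length 4
Longest substring with no repeats: "bfeah" with length 5

5


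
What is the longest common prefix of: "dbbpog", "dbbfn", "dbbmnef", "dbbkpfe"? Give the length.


Words: dbbpog, dbbfn, dbbmnef, dbbkpfe
  Position 0: all 'd' => match
  Position 1: all 'b' => match
  Position 2: all 'b' => match
  Position 3: ('p', 'f', 'm', 'k') => mismatch, stop
LCP = "dbb" (length 3)

3


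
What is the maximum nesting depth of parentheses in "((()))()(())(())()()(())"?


Input: "((()))()(())(())()()(())"
Tracking depth:
  Position 0 '(': depth becomes 1
  Position 1 '(': depth becomes 2
  Position 2 '(': depth becomes 3
  Position 3 ')': depth becomes 2
  Position 4 ')': depth becomes 1
  Position 5 ')': depth becomes 0
  Position 6 '(': depth becomes 1
  Position 7 ')': depth becomes 0
  Position 8 '(': depth becomes 1
  Position 9 '(': depth becomes 2
  Position 10 ')': depth becomes 1
  Position 11 ')': depth becomes 0
  Position 12 '(': depth becomes 1
  Position 13 '(': depth becomes 2
  Position 14 ')': depth becomes 1
  Position 15 ')': depth becomes 0
  Position 16 '(': depth becomes 1
  Position 17 ')': depth becomes 0
  Position 18 '(': depth becomes 1
  Position 19 ')': depth becomes 0
  Position 20 '(': depth becomes 1
  Position 21 '(': depth becomes 2
  Position 22 ')': depth becomes 1
  Position 23 ')': depth becomes 0
Maximum depth reached: 3

3


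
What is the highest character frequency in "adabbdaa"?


Input: adabbdaa
Character counts:
  'a': 4
  'b': 2
  'd': 2
Maximum frequency: 4

4


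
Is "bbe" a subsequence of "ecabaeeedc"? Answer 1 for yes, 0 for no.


Check if "bbe" is a subsequence of "ecabaeeedc"
Greedy scan:
  Position 0 ('e'): no match needed
  Position 1 ('c'): no match needed
  Position 2 ('a'): no match needed
  Position 3 ('b'): matches sub[0] = 'b'
  Position 4 ('a'): no match needed
  Position 5 ('e'): no match needed
  Position 6 ('e'): no match needed
  Position 7 ('e'): no match needed
  Position 8 ('d'): no match needed
  Position 9 ('c'): no match needed
Only matched 1/3 characters => not a subsequence

0


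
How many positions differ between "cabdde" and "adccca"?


Comparing "cabdde" and "adccca" position by position:
  Position 0: 'c' vs 'a' => DIFFER
  Position 1: 'a' vs 'd' => DIFFER
  Position 2: 'b' vs 'c' => DIFFER
  Position 3: 'd' vs 'c' => DIFFER
  Position 4: 'd' vs 'c' => DIFFER
  Position 5: 'e' vs 'a' => DIFFER
Positions that differ: 6

6


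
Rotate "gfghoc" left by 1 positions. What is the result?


Input: "gfghoc", rotate left by 1
First 1 characters: "g"
Remaining characters: "fghoc"
Concatenate remaining + first: "fghoc" + "g" = "fghocg"

fghocg


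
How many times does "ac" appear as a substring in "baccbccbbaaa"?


Searching for "ac" in "baccbccbbaaa"
Scanning each position:
  Position 0: "ba" => no
  Position 1: "ac" => MATCH
  Position 2: "cc" => no
  Position 3: "cb" => no
  Position 4: "bc" => no
  Position 5: "cc" => no
  Position 6: "cb" => no
  Position 7: "bb" => no
  Position 8: "ba" => no
  Position 9: "aa" => no
  Position 10: "aa" => no
Total occurrences: 1

1


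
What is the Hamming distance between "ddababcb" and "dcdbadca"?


Comparing "ddababcb" and "dcdbadca" position by position:
  Position 0: 'd' vs 'd' => same
  Position 1: 'd' vs 'c' => differ
  Position 2: 'a' vs 'd' => differ
  Position 3: 'b' vs 'b' => same
  Position 4: 'a' vs 'a' => same
  Position 5: 'b' vs 'd' => differ
  Position 6: 'c' vs 'c' => same
  Position 7: 'b' vs 'a' => differ
Total differences (Hamming distance): 4

4


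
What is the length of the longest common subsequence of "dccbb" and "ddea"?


LCS of "dccbb" and "ddea"
DP table:
           d    d    e    a
      0    0    0    0    0
  d   0    1    1    1    1
  c   0    1    1    1    1
  c   0    1    1    1    1
  b   0    1    1    1    1
  b   0    1    1    1    1
LCS length = dp[5][4] = 1

1


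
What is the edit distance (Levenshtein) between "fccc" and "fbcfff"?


Computing edit distance: "fccc" -> "fbcfff"
DP table:
           f    b    c    f    f    f
      0    1    2    3    4    5    6
  f   1    0    1    2    3    4    5
  c   2    1    1    1    2    3    4
  c   3    2    2    1    2    3    4
  c   4    3    3    2    2    3    4
Edit distance = dp[4][6] = 4

4


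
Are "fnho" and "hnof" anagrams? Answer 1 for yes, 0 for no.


Strings: "fnho", "hnof"
Sorted first:  fhno
Sorted second: fhno
Sorted forms match => anagrams

1


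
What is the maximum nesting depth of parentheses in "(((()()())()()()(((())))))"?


Input: "(((()()())()()()(((())))))"
Tracking depth:
  Position 0 '(': depth becomes 1
  Position 1 '(': depth becomes 2
  Position 2 '(': depth becomes 3
  Position 3 '(': depth becomes 4
  Position 4 ')': depth becomes 3
  Position 5 '(': depth becomes 4
  Position 6 ')': depth becomes 3
  Position 7 '(': depth becomes 4
  Position 8 ')': depth becomes 3
  Position 9 ')': depth becomes 2
  Position 10 '(': depth becomes 3
  Position 11 ')': depth becomes 2
  Position 12 '(': depth becomes 3
  Position 13 ')': depth becomes 2
  Position 14 '(': depth becomes 3
  Position 15 ')': depth becomes 2
  Position 16 '(': depth becomes 3
  Position 17 '(': depth becomes 4
  Position 18 '(': depth becomes 5
  Position 19 '(': depth becomes 6
  Position 20 ')': depth becomes 5
  Position 21 ')': depth becomes 4
  Position 22 ')': depth becomes 3
  Position 23 ')': depth becomes 2
  Position 24 ')': depth becomes 1
  Position 25 ')': depth becomes 0
Maximum depth reached: 6

6


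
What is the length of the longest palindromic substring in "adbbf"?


Input: "adbbf"
Checking substrings for palindromes:
  [2:4] "bb" (len 2) => palindrome
Longest palindromic substring: "bb" with length 2

2


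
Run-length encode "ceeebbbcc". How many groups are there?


Input: ceeebbbcc
Scanning for consecutive runs:
  Group 1: 'c' x 1 (positions 0-0)
  Group 2: 'e' x 3 (positions 1-3)
  Group 3: 'b' x 3 (positions 4-6)
  Group 4: 'c' x 2 (positions 7-8)
Total groups: 4

4


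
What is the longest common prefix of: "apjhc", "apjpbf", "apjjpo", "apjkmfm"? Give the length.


Words: apjhc, apjpbf, apjjpo, apjkmfm
  Position 0: all 'a' => match
  Position 1: all 'p' => match
  Position 2: all 'j' => match
  Position 3: ('h', 'p', 'j', 'k') => mismatch, stop
LCP = "apj" (length 3)

3


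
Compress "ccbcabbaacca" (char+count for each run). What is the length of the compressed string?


Input: ccbcabbaacca
Runs:
  'c' x 2 => "c2"
  'b' x 1 => "b1"
  'c' x 1 => "c1"
  'a' x 1 => "a1"
  'b' x 2 => "b2"
  'a' x 2 => "a2"
  'c' x 2 => "c2"
  'a' x 1 => "a1"
Compressed: "c2b1c1a1b2a2c2a1"
Compressed length: 16

16


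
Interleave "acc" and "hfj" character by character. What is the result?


Interleaving "acc" and "hfj":
  Position 0: 'a' from first, 'h' from second => "ah"
  Position 1: 'c' from first, 'f' from second => "cf"
  Position 2: 'c' from first, 'j' from second => "cj"
Result: ahcfcj

ahcfcj


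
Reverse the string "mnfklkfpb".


Input: mnfklkfpb
Reading characters right to left:
  Position 8: 'b'
  Position 7: 'p'
  Position 6: 'f'
  Position 5: 'k'
  Position 4: 'l'
  Position 3: 'k'
  Position 2: 'f'
  Position 1: 'n'
  Position 0: 'm'
Reversed: bpfklkfnm

bpfklkfnm


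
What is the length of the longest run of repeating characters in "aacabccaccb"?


Input: "aacabccaccb"
Scanning for longest run:
  Position 1 ('a'): continues run of 'a', length=2
  Position 2 ('c'): new char, reset run to 1
  Position 3 ('a'): new char, reset run to 1
  Position 4 ('b'): new char, reset run to 1
  Position 5 ('c'): new char, reset run to 1
  Position 6 ('c'): continues run of 'c', length=2
  Position 7 ('a'): new char, reset run to 1
  Position 8 ('c'): new char, reset run to 1
  Position 9 ('c'): continues run of 'c', length=2
  Position 10 ('b'): new char, reset run to 1
Longest run: 'a' with length 2

2


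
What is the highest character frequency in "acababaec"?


Input: acababaec
Character counts:
  'a': 4
  'b': 2
  'c': 2
  'e': 1
Maximum frequency: 4

4


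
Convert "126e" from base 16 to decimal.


Input: "126e" in base 16
Positional expansion:
  Digit '1' (value 1) x 16^3 = 4096
  Digit '2' (value 2) x 16^2 = 512
  Digit '6' (value 6) x 16^1 = 96
  Digit 'e' (value 14) x 16^0 = 14
Sum = 4718

4718


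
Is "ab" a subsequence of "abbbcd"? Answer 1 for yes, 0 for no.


Check if "ab" is a subsequence of "abbbcd"
Greedy scan:
  Position 0 ('a'): matches sub[0] = 'a'
  Position 1 ('b'): matches sub[1] = 'b'
  Position 2 ('b'): no match needed
  Position 3 ('b'): no match needed
  Position 4 ('c'): no match needed
  Position 5 ('d'): no match needed
All 2 characters matched => is a subsequence

1
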